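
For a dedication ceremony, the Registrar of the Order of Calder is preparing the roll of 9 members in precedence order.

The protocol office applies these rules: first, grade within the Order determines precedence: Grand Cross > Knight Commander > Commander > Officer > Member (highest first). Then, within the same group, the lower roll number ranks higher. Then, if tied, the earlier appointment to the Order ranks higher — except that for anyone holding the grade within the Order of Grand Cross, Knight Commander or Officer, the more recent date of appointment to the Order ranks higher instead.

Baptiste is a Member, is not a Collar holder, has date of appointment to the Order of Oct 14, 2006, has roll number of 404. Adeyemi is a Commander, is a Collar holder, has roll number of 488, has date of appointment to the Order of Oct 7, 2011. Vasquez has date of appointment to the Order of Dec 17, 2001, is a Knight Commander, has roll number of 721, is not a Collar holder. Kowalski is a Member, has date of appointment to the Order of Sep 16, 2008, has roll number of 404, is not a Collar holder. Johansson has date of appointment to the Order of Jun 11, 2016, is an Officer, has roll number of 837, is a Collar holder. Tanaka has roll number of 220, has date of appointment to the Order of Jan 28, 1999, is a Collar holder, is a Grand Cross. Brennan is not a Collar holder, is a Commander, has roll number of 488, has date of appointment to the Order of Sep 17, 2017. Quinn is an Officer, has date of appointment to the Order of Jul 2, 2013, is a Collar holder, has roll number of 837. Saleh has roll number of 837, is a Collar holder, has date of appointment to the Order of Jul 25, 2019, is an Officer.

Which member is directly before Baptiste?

By grade within the Order: Tanaka (Grand Cross); then Vasquez (Knight Commander); then Adeyemi and Brennan (Commander); then Saleh, Johansson and Quinn (Officer); then Baptiste and Kowalski (Member).
Adeyemi and Brennan both have roll number 488, so the next rule applies.
Among Adeyemi and Brennan, by date of appointment to the Order (earlier first): Adeyemi (Oct 7, 2011) before Brennan (Sep 17, 2017).
Saleh, Johansson and Quinn all have roll number 837, so the next rule applies.
Among Saleh, Johansson and Quinn, by date of appointment to the Order (later first) (reversed rule for this group): Saleh (Jul 25, 2019) before Johansson (Jun 11, 2016) before Quinn (Jul 2, 2013).
Baptiste and Kowalski both have roll number 404, so the next rule applies.
Among Baptiste and Kowalski, by date of appointment to the Order (earlier first): Baptiste (Oct 14, 2006) before Kowalski (Sep 16, 2008).
Order: Tanaka, Vasquez, Adeyemi, Brennan, Saleh, Johansson, Quinn, Baptiste, Kowalski.

Quinn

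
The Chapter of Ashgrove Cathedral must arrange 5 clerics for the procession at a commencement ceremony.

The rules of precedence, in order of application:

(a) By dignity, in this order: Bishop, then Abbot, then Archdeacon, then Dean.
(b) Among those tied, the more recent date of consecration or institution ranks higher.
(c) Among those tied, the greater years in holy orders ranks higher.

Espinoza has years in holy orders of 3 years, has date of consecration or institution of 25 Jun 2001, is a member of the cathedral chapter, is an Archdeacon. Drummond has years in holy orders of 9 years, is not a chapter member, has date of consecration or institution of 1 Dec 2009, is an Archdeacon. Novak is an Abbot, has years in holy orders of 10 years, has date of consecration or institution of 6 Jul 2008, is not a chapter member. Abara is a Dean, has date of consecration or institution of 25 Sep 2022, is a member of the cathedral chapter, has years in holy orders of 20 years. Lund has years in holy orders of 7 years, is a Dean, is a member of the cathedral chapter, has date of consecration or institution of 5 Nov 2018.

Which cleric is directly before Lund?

By dignity: Novak (Abbot); then Drummond and Espinoza (Archdeacon); then Abara and Lund (Dean).
Among Drummond and Espinoza, by date of consecration or institution (later first): Drummond (1 Dec 2009) before Espinoza (25 Jun 2001).
Among Abara and Lund, by date of consecration or institution (later first): Abara (25 Sep 2022) before Lund (5 Nov 2018).
Order: Novak, Drummond, Espinoza, Abara, Lund.

Abara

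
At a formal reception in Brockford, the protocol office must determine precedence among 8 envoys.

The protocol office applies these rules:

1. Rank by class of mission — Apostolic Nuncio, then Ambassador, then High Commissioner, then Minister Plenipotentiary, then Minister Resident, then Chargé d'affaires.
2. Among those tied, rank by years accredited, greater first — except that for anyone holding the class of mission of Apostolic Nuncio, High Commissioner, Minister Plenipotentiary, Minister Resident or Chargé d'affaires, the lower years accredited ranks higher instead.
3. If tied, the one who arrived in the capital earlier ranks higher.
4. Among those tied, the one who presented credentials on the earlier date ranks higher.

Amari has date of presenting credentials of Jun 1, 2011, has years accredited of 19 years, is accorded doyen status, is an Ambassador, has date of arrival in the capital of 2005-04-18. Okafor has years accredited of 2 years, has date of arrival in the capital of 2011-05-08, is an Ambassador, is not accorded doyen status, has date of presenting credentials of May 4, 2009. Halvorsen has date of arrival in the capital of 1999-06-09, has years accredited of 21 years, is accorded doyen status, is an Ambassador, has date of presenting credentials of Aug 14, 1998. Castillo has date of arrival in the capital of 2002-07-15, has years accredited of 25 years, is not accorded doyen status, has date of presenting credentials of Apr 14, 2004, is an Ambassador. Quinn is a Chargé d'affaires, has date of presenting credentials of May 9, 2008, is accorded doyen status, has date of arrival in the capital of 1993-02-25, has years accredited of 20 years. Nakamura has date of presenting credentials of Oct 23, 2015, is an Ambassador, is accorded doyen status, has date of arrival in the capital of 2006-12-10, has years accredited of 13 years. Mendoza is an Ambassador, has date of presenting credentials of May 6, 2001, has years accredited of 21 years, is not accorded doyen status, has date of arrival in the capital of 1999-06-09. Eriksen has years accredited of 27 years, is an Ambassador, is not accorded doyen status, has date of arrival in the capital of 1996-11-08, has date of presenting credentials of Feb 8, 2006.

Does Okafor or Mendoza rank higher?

Mendoza

By class of mission: Eriksen, Castillo, Halvorsen, Mendoza, Amari, Nakamura and Okafor (Ambassador); then Quinn (Chargé d'affaires).
Among Eriksen, Castillo, Halvorsen, Mendoza, Amari, Nakamura and Okafor, by years accredited (higher first): Eriksen (27 years) before Castillo (25 years) before Halvorsen and Mendoza (21 years) before Amari (19 years) before Nakamura (13 years) before Okafor (2 years).
Halvorsen and Mendoza both have date of arrival in the capital 1999-06-09, so the next rule applies.
Among Halvorsen and Mendoza, by date of presenting credentials (earlier first): Halvorsen (Aug 14, 1998) before Mendoza (May 6, 2001).
So Mendoza takes precedence.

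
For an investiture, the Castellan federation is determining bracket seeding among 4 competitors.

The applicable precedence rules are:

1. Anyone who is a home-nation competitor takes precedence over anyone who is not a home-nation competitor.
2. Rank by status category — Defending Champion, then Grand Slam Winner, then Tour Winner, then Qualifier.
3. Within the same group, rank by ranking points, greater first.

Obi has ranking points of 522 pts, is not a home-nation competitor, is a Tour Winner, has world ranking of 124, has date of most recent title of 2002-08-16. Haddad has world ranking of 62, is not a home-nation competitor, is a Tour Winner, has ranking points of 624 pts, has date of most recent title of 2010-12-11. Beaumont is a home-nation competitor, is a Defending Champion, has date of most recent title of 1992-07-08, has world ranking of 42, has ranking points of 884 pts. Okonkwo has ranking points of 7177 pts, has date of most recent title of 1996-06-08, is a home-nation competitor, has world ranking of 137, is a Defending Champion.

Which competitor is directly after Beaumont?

By the first rule: Okonkwo and Beaumont (both a home-nation competitor); then Haddad and Obi (both not a home-nation competitor).
Okonkwo and Beaumont are each Defending Champion, so the next rule applies.
Among Okonkwo and Beaumont, by ranking points (higher first): Okonkwo (7177 pts) before Beaumont (884 pts).
Haddad and Obi are each Tour Winner, so the next rule applies.
Among Haddad and Obi, by ranking points (higher first): Haddad (624 pts) before Obi (522 pts).
Order: Okonkwo, Beaumont, Haddad, Obi.

Haddad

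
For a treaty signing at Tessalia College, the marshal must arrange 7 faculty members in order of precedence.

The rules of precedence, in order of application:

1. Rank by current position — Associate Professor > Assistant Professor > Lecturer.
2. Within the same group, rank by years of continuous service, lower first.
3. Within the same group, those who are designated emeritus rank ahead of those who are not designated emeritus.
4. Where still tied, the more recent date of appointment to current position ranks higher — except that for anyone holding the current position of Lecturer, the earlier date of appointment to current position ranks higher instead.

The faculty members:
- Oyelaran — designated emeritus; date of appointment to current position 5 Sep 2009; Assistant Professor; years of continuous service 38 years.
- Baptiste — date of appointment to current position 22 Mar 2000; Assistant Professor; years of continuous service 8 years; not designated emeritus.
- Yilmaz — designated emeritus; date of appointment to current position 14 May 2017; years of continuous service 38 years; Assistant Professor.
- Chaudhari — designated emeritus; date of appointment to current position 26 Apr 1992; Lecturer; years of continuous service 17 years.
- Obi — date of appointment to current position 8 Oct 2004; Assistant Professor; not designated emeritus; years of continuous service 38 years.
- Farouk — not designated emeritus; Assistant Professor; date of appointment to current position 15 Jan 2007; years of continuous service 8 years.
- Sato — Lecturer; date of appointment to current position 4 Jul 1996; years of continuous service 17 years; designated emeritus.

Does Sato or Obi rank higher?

By current position: Farouk, Baptiste, Yilmaz, Oyelaran and Obi (Assistant Professor); then Chaudhari and Sato (Lecturer).
Among Farouk, Baptiste, Yilmaz, Oyelaran and Obi, by years of continuous service (lower first): Farouk and Baptiste (8 years) before Yilmaz, Oyelaran and Obi (38 years).
Farouk and Baptiste are each not designated emeritus, so the next rule applies.
Among Farouk and Baptiste, by date of appointment to current position (later first): Farouk (15 Jan 2007) before Baptiste (22 Mar 2000).
Among Yilmaz, Oyelaran and Obi, designated emeritus before not designated emeritus: Yilmaz and Oyelaran (designated emeritus) before Obi (not designated emeritus).
Among Yilmaz and Oyelaran, by date of appointment to current position (later first): Yilmaz (14 May 2017) before Oyelaran (5 Sep 2009).
Chaudhari and Sato both have years of continuous service 17 years, so the next rule applies.
Chaudhari and Sato are each designated emeritus, so the next rule applies.
Among Chaudhari and Sato, by date of appointment to current position (earlier first) (reversed rule for this group): Chaudhari (26 Apr 1992) before Sato (4 Jul 1996).
So Obi takes precedence.

Obi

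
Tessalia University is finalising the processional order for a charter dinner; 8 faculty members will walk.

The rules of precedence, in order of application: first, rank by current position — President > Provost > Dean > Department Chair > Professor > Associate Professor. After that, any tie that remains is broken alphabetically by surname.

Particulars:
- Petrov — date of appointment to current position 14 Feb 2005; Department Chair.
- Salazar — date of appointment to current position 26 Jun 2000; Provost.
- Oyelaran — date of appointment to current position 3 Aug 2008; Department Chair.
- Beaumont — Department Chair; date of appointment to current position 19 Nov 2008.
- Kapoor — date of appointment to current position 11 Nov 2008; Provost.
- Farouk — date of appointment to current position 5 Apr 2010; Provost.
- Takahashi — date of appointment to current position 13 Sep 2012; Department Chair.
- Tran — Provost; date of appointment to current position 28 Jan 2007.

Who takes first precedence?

By current position: Farouk, Kapoor, Salazar and Tran (Provost); then Beaumont, Oyelaran, Petrov and Takahashi (Department Chair).
Among Farouk, Kapoor, Salazar and Tran, alphabetically by surname: Farouk before Kapoor before Salazar before Tran.
Among Beaumont, Oyelaran, Petrov and Takahashi, alphabetically by surname: Beaumont before Oyelaran before Petrov before Takahashi.
Order: Farouk, Kapoor, Salazar, Tran, Beaumont, Oyelaran, Petrov, Takahashi.

Farouk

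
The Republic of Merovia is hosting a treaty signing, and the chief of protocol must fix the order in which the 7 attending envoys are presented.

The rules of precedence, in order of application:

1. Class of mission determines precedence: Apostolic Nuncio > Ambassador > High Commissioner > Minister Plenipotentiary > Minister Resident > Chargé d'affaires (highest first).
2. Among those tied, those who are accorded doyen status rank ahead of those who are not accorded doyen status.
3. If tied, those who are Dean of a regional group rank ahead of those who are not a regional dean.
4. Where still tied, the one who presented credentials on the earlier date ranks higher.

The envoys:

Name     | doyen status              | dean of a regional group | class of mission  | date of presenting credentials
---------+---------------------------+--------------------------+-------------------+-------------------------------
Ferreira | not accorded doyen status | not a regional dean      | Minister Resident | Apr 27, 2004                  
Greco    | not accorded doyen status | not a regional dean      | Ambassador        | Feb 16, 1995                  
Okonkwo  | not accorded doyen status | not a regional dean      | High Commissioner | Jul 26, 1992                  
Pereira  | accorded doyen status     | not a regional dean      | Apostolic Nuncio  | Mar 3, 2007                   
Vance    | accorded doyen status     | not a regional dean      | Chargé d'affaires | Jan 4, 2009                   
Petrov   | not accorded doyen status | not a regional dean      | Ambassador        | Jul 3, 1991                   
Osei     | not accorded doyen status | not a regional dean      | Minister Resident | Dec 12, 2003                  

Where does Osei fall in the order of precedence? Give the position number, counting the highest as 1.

5

By class of mission: Pereira (Apostolic Nuncio); then Petrov and Greco (Ambassador); then Okonkwo (High Commissioner); then Osei and Ferreira (Minister Resident); then Vance (Chargé d'affaires).
Petrov and Greco are each not accorded doyen status, so the next rule applies.
Petrov and Greco are each not a regional dean, so the next rule applies.
Among Petrov and Greco, by date of presenting credentials (earlier first): Petrov (Jul 3, 1991) before Greco (Feb 16, 1995).
Osei and Ferreira are each not accorded doyen status, so the next rule applies.
Osei and Ferreira are each not a regional dean, so the next rule applies.
Among Osei and Ferreira, by date of presenting credentials (earlier first): Osei (Dec 12, 2003) before Ferreira (Apr 27, 2004).
Order: Pereira, Petrov, Greco, Okonkwo, Osei, Ferreira, Vance. So position 5.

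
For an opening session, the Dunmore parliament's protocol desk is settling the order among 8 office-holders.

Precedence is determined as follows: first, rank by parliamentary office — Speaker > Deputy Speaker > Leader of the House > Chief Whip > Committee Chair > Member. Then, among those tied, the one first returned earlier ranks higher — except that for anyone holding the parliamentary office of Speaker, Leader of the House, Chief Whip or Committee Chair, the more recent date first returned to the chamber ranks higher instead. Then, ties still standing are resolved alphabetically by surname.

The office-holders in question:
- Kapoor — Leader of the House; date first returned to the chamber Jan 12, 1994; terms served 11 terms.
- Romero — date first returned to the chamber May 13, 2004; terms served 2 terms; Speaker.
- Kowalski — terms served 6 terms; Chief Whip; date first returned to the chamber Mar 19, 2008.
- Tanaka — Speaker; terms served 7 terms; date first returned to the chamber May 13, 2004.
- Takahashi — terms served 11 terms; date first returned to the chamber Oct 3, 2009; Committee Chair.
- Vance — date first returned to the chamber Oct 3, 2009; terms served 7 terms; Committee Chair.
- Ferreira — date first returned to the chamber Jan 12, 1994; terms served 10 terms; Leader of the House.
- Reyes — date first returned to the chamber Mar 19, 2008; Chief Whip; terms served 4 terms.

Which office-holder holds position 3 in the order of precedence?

Ferreira

By parliamentary office: Romero and Tanaka (Speaker); then Ferreira and Kapoor (Leader of the House); then Kowalski and Reyes (Chief Whip); then Takahashi and Vance (Committee Chair).
Romero and Tanaka both have date first returned to the chamber May 13, 2004, so the next rule applies.
Among Romero and Tanaka, alphabetically by surname: Romero before Tanaka.
Ferreira and Kapoor both have date first returned to the chamber Jan 12, 1994, so the next rule applies.
Among Ferreira and Kapoor, alphabetically by surname: Ferreira before Kapoor.
Kowalski and Reyes both have date first returned to the chamber Mar 19, 2008, so the next rule applies.
Among Kowalski and Reyes, alphabetically by surname: Kowalski before Reyes.
Takahashi and Vance both have date first returned to the chamber Oct 3, 2009, so the next rule applies.
Among Takahashi and Vance, alphabetically by surname: Takahashi before Vance.
Order: Romero, Tanaka, Ferreira, Kapoor, Kowalski, Reyes, Takahashi, Vance.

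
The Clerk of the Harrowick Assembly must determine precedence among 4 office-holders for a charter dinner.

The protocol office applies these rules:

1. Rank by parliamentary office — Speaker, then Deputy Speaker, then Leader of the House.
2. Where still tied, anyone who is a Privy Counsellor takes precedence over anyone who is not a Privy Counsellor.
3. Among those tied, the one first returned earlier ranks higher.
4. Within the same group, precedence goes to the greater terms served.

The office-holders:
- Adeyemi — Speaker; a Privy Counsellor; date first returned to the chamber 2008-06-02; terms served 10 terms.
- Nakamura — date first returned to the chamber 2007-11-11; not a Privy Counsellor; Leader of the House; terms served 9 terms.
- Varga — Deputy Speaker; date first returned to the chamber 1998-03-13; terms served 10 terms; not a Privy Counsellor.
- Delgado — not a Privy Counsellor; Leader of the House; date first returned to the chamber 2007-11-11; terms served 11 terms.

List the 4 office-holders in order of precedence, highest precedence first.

By parliamentary office: Adeyemi (Speaker); then Varga (Deputy Speaker); then Delgado and Nakamura (Leader of the House).
Delgado and Nakamura are each not a Privy Counsellor, so the next rule applies.
Delgado and Nakamura both have date first returned to the chamber 2007-11-11, so the next rule applies.
Among Delgado and Nakamura, by terms served (higher first): Delgado (11 terms) before Nakamura (9 terms).
Full order: Adeyemi, Varga, Delgado, Nakamura.

Adeyemi, Varga, Delgado, Nakamura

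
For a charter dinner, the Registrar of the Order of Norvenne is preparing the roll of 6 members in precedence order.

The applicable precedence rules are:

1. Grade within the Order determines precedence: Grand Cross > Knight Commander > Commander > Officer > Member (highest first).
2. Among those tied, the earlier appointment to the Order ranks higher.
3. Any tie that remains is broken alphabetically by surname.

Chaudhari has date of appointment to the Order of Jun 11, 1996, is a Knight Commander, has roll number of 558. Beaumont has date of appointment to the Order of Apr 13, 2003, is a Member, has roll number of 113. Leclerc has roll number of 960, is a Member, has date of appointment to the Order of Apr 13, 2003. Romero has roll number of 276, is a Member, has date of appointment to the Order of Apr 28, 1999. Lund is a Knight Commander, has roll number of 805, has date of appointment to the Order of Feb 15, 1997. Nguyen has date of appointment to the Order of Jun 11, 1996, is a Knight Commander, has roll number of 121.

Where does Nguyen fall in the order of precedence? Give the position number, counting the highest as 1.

2

By grade within the Order: Chaudhari, Nguyen and Lund (Knight Commander); then Romero, Beaumont and Leclerc (Member).
Among Chaudhari, Nguyen and Lund, by date of appointment to the Order (earlier first): Chaudhari and Nguyen (Jun 11, 1996) before Lund (Feb 15, 1997).
Among Chaudhari and Nguyen, alphabetically by surname: Chaudhari before Nguyen.
Among Romero, Beaumont and Leclerc, by date of appointment to the Order (earlier first): Romero (Apr 28, 1999) before Beaumont and Leclerc (Apr 13, 2003).
Among Beaumont and Leclerc, alphabetically by surname: Beaumont before Leclerc.
Order: Chaudhari, Nguyen, Lund, Romero, Beaumont, Leclerc. So position 2.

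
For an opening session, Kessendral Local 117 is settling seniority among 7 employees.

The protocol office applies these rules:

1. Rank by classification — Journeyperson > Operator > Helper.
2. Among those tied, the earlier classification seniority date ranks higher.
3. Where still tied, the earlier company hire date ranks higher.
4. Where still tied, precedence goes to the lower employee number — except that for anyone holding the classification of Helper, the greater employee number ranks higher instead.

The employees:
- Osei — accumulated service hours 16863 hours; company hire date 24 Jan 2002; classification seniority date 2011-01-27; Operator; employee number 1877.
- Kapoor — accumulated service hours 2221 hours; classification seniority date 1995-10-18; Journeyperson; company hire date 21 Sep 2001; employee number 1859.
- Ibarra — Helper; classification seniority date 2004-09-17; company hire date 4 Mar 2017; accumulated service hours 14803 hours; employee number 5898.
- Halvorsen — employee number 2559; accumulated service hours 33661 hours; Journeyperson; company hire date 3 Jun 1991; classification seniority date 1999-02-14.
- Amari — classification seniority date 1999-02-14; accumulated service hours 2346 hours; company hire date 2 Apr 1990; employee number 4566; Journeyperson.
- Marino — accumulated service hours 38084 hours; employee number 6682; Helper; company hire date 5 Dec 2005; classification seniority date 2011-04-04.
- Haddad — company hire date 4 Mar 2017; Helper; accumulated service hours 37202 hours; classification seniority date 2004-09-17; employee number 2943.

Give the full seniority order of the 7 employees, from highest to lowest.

By classification: Kapoor, Amari and Halvorsen (Journeyperson); then Osei (Operator); then Ibarra, Haddad and Marino (Helper).
Among Kapoor, Amari and Halvorsen, by classification seniority date (earlier first): Kapoor (1995-10-18) before Amari and Halvorsen (1999-02-14).
Among Amari and Halvorsen, by company hire date (earlier first): Amari (2 Apr 1990) before Halvorsen (3 Jun 1991).
Among Ibarra, Haddad and Marino, by classification seniority date (earlier first): Ibarra and Haddad (2004-09-17) before Marino (2011-04-04).
Ibarra and Haddad both have company hire date 4 Mar 2017, so the next rule applies.
Among Ibarra and Haddad, by employee number (higher first) (reversed rule for this group): Ibarra (5898) before Haddad (2943).
Full order: Kapoor, Amari, Halvorsen, Osei, Ibarra, Haddad, Marino.

Kapoor, Amari, Halvorsen, Osei, Ibarra, Haddad, Marino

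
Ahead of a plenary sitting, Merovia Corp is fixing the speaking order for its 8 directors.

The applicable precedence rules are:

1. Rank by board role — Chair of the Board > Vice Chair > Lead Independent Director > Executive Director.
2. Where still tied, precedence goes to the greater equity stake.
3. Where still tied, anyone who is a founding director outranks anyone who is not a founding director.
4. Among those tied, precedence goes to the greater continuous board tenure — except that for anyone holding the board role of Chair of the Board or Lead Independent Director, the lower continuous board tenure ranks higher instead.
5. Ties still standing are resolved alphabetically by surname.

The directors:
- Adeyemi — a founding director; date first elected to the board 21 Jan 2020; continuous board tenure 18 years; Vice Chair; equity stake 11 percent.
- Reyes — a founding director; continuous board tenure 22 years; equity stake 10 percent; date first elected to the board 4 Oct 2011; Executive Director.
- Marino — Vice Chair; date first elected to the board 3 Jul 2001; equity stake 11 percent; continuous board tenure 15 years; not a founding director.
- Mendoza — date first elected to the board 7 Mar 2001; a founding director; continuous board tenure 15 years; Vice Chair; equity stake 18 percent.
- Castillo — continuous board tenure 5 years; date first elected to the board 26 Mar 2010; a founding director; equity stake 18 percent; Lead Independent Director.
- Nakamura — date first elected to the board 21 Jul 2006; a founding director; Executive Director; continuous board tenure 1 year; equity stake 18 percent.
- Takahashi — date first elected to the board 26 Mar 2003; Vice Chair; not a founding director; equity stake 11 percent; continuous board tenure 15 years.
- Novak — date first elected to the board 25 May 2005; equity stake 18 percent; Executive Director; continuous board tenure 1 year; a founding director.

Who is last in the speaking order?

By board role: Mendoza, Adeyemi, Marino and Takahashi (Vice Chair); then Castillo (Lead Independent Director); then Nakamura, Novak and Reyes (Executive Director).
Among Mendoza, Adeyemi, Marino and Takahashi, by equity stake (higher first): Mendoza (18 percent) before Adeyemi, Marino and Takahashi (11 percent).
Among Adeyemi, Marino and Takahashi, a founding director before not a founding director: Adeyemi (a founding director) before Marino and Takahashi (not a founding director).
Marino and Takahashi both have continuous board tenure 15 years, so the next rule applies.
Among Marino and Takahashi, alphabetically by surname: Marino before Takahashi.
Among Nakamura, Novak and Reyes, by equity stake (higher first): Nakamura and Novak (18 percent) before Reyes (10 percent).
Nakamura and Novak are each a founding director, so the next rule applies.
Nakamura and Novak both have continuous board tenure 1 year, so the next rule applies.
Among Nakamura and Novak, alphabetically by surname: Nakamura before Novak.
Order: Mendoza, Adeyemi, Marino, Takahashi, Castillo, Nakamura, Novak, Reyes.

Reyes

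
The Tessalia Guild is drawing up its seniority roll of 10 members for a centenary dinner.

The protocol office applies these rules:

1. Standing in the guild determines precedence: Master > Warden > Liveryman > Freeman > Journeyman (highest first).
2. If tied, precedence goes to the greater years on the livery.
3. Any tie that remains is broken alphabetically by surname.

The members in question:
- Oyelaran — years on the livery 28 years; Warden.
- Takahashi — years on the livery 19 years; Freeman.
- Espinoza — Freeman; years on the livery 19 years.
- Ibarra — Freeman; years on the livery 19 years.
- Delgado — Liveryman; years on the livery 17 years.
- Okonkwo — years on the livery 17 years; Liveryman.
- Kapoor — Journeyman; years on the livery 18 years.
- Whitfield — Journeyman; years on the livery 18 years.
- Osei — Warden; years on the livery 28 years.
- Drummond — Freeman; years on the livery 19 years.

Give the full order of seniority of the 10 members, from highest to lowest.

By standing in the guild: Osei and Oyelaran (Warden); then Delgado and Okonkwo (Liveryman); then Drummond, Espinoza, Ibarra and Takahashi (Freeman); then Kapoor and Whitfield (Journeyman).
Osei and Oyelaran both have years on the livery 28 years, so the next rule applies.
Among Osei and Oyelaran, alphabetically by surname: Osei before Oyelaran.
Delgado and Okonkwo both have years on the livery 17 years, so the next rule applies.
Among Delgado and Okonkwo, alphabetically by surname: Delgado before Okonkwo.
Drummond, Espinoza, Ibarra and Takahashi all have years on the livery 19 years, so the next rule applies.
Among Drummond, Espinoza, Ibarra and Takahashi, alphabetically by surname: Drummond before Espinoza before Ibarra before Takahashi.
Kapoor and Whitfield both have years on the livery 18 years, so the next rule applies.
Among Kapoor and Whitfield, alphabetically by surname: Kapoor before Whitfield.
Full order: Osei, Oyelaran, Delgado, Okonkwo, Drummond, Espinoza, Ibarra, Takahashi, Kapoor, Whitfield.

Osei, Oyelaran, Delgado, Okonkwo, Drummond, Espinoza, Ibarra, Takahashi, Kapoor, Whitfield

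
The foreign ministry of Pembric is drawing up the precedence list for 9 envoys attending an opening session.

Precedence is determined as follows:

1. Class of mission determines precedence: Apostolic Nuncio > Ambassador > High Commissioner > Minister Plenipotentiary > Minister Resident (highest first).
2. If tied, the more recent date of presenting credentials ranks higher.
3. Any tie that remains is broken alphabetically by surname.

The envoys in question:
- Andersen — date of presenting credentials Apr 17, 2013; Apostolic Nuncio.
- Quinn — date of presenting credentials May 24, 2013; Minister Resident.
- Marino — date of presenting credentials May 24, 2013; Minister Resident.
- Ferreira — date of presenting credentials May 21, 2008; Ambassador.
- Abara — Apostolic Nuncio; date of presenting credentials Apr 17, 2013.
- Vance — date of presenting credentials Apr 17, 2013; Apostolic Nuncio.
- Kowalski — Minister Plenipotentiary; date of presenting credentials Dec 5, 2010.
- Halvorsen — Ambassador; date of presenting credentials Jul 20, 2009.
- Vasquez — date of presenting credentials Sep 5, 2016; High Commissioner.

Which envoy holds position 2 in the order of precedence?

By class of mission: Abara, Andersen and Vance (Apostolic Nuncio); then Halvorsen and Ferreira (Ambassador); then Vasquez (High Commissioner); then Kowalski (Minister Plenipotentiary); then Marino and Quinn (Minister Resident).
Abara, Andersen and Vance all have date of presenting credentials Apr 17, 2013, so the next rule applies.
Among Abara, Andersen and Vance, alphabetically by surname: Abara before Andersen before Vance.
Among Halvorsen and Ferreira, by date of presenting credentials (later first): Halvorsen (Jul 20, 2009) before Ferreira (May 21, 2008).
Marino and Quinn both have date of presenting credentials May 24, 2013, so the next rule applies.
Among Marino and Quinn, alphabetically by surname: Marino before Quinn.
Order: Abara, Andersen, Vance, Halvorsen, Ferreira, Vasquez, Kowalski, Marino, Quinn.

Andersen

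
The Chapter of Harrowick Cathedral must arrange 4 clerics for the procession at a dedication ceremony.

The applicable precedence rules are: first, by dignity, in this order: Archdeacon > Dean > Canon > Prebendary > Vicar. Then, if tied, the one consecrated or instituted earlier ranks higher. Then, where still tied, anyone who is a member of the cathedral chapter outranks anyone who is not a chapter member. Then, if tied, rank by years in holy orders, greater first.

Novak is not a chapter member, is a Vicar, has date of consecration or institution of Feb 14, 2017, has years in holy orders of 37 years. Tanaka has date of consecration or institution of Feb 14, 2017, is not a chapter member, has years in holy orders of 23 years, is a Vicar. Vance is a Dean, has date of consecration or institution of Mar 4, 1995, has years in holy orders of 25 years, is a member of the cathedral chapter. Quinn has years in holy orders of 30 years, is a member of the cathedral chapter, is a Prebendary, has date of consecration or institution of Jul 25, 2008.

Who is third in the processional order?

By dignity: Vance (Dean); then Quinn (Prebendary); then Novak and Tanaka (Vicar).
Novak and Tanaka both have date of consecration or institution Feb 14, 2017, so the next rule applies.
Novak and Tanaka are each not a chapter member, so the next rule applies.
Among Novak and Tanaka, by years in holy orders (higher first): Novak (37 years) before Tanaka (23 years).
Order: Vance, Quinn, Novak, Tanaka.

Novak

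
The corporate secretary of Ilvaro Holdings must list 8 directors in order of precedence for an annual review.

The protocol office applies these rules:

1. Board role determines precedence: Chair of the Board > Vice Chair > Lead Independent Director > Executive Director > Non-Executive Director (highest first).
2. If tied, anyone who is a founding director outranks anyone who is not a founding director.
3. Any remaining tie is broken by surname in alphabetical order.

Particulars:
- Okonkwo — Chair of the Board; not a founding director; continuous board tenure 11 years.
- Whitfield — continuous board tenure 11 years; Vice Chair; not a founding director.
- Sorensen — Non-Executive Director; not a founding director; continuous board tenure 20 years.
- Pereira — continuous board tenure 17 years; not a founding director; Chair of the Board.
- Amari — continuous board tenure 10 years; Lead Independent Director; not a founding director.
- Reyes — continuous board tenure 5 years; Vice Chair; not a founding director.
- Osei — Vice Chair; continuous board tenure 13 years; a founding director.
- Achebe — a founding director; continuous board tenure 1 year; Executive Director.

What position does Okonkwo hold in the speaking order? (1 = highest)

1

By board role: Okonkwo and Pereira (Chair of the Board); then Osei, Reyes and Whitfield (Vice Chair); then Amari (Lead Independent Director); then Achebe (Executive Director); then Sorensen (Non-Executive Director).
Okonkwo and Pereira are each not a founding director, so the next rule applies.
Among Okonkwo and Pereira, alphabetically by surname: Okonkwo before Pereira.
Among Osei, Reyes and Whitfield, a founding director before not a founding director: Osei (a founding director) before Reyes and Whitfield (not a founding director).
Among Reyes and Whitfield, alphabetically by surname: Reyes before Whitfield.
Order: Okonkwo, Pereira, Osei, Reyes, Whitfield, Amari, Achebe, Sorensen. So position 1.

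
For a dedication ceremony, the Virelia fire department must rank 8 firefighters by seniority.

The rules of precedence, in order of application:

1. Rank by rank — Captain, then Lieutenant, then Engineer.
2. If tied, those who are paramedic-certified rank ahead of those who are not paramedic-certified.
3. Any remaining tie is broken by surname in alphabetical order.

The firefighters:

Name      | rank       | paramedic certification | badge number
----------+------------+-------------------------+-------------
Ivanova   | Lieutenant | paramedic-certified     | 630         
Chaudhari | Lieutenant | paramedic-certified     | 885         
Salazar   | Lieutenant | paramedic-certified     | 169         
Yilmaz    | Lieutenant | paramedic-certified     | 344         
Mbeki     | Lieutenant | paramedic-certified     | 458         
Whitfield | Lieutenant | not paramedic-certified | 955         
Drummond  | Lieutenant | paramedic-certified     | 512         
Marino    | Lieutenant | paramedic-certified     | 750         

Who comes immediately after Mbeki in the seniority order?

Salazar

By rank: Chaudhari, Drummond, Ivanova, Marino, Mbeki, Salazar, Yilmaz and Whitfield (Lieutenant).
Among Chaudhari, Drummond, Ivanova, Marino, Mbeki, Salazar, Yilmaz and Whitfield, paramedic-certified before not paramedic-certified: Chaudhari, Drummond, Ivanova, Marino, Mbeki, Salazar and Yilmaz (paramedic-certified) before Whitfield (not paramedic-certified).
Among Chaudhari, Drummond, Ivanova, Marino, Mbeki, Salazar and Yilmaz, alphabetically by surname: Chaudhari before Drummond before Ivanova before Marino before Mbeki before Salazar before Yilmaz.
Order: Chaudhari, Drummond, Ivanova, Marino, Mbeki, Salazar, Yilmaz, Whitfield.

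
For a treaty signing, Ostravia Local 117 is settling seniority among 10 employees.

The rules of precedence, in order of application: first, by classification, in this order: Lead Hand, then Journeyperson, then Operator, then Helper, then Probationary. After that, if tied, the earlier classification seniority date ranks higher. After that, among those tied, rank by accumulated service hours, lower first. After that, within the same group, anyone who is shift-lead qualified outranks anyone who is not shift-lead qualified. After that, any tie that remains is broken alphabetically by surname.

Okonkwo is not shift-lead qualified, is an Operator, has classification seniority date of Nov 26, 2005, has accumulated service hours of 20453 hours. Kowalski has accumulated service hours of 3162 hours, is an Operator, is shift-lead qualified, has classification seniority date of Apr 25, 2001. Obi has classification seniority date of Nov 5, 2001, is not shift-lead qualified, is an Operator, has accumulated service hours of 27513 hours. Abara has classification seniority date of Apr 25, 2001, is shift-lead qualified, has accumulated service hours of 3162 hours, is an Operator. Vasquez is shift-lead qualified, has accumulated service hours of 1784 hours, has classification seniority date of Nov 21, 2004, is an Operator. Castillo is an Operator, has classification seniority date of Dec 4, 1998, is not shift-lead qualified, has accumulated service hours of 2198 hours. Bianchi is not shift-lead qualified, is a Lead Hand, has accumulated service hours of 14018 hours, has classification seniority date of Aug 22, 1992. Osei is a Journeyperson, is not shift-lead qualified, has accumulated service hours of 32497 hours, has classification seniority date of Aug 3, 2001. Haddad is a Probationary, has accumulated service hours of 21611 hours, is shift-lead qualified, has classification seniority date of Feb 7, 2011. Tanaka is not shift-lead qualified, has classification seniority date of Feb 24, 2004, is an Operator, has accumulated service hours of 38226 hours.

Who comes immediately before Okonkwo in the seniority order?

By classification: Bianchi (Lead Hand); then Osei (Journeyperson); then Castillo, Abara, Kowalski, Obi, Tanaka, Vasquez and Okonkwo (Operator); then Haddad (Probationary).
Among Castillo, Abara, Kowalski, Obi, Tanaka, Vasquez and Okonkwo, by classification seniority date (earlier first): Castillo (Dec 4, 1998) before Abara and Kowalski (Apr 25, 2001) before Obi (Nov 5, 2001) before Tanaka (Feb 24, 2004) before Vasquez (Nov 21, 2004) before Okonkwo (Nov 26, 2005).
Abara and Kowalski both have accumulated service hours 3162 hours, so the next rule applies.
Abara and Kowalski are each shift-lead qualified, so the next rule applies.
Among Abara and Kowalski, alphabetically by surname: Abara before Kowalski.
Order: Bianchi, Osei, Castillo, Abara, Kowalski, Obi, Tanaka, Vasquez, Okonkwo, Haddad.

Vasquez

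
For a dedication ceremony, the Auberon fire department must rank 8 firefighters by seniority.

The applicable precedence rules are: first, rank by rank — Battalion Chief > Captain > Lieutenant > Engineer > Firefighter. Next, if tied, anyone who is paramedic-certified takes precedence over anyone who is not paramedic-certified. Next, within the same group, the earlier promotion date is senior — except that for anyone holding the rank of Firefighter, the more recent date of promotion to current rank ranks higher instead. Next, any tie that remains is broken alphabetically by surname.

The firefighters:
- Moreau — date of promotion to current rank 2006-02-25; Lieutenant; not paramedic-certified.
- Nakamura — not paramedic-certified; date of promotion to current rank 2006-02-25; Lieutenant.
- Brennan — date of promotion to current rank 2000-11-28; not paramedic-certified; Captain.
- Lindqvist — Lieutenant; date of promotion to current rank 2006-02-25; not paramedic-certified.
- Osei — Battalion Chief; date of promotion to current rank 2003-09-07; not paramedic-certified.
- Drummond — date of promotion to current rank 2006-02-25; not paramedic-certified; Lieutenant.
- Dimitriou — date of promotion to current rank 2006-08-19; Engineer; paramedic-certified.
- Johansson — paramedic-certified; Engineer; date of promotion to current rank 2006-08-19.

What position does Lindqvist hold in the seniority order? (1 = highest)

4

By rank: Osei (Battalion Chief); then Brennan (Captain); then Drummond, Lindqvist, Moreau and Nakamura (Lieutenant); then Dimitriou and Johansson (Engineer).
Drummond, Lindqvist, Moreau and Nakamura are each not paramedic-certified, so the next rule applies.
Drummond, Lindqvist, Moreau and Nakamura all have date of promotion to current rank 2006-02-25, so the next rule applies.
Among Drummond, Lindqvist, Moreau and Nakamura, alphabetically by surname: Drummond before Lindqvist before Moreau before Nakamura.
Dimitriou and Johansson are each paramedic-certified, so the next rule applies.
Dimitriou and Johansson both have date of promotion to current rank 2006-08-19, so the next rule applies.
Among Dimitriou and Johansson, alphabetically by surname: Dimitriou before Johansson.
Order: Osei, Brennan, Drummond, Lindqvist, Moreau, Nakamura, Dimitriou, Johansson. So position 4.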